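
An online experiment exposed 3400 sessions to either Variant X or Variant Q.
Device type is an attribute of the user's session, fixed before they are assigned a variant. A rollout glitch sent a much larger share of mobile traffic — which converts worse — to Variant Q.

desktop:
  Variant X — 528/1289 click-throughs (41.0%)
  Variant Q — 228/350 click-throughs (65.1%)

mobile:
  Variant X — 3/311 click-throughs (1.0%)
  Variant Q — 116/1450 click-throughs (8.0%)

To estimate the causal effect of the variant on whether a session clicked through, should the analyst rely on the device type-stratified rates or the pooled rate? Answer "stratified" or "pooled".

The stratified and pooled comparisons disagree (Variant Q wins within each device type; Variant X wins overall), so the answer turns on the causal role of device type.
Here device type is a common cause — it drives both which variant a case falls under and the outcome. The crude comparison mixes populations; the stratum-specific rates are the causally relevant ones.
Within each level — desktop: 41.0% vs 65.1%; mobile: 1.0% vs 8.0% — Variant Q is higher every time.

stratified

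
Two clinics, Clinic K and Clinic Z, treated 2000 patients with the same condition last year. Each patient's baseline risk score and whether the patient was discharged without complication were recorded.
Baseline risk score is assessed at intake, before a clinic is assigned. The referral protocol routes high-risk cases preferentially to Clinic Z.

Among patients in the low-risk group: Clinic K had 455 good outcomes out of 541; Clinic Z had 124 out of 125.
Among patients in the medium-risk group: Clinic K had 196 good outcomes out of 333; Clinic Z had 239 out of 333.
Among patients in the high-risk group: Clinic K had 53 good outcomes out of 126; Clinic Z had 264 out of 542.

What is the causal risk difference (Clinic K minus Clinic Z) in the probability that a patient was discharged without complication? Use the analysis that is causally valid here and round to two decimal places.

Since baseline risk score is a pre-existing factor (not a product of the clinic) and it affects the outcome on its own, it is a confounder. The stratified rates, not the pooled rate, identify the causal effect.
Adjusting over the population distribution of baseline risk score: 0.333·(0.841−0.992) + 0.333·(0.589−0.718) + 0.334·(0.421−0.487) = -0.115.

-0.12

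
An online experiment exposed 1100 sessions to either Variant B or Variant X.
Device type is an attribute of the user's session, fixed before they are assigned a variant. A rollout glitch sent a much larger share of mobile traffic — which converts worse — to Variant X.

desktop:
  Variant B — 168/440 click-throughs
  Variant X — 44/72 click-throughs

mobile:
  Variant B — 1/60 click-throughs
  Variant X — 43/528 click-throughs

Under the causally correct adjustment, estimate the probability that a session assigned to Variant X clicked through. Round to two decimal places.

0.33

The device type-specific comparison favours Variant X throughout, but the pooled figures favour Variant B. The question is whether to condition on device type.
Device type is set before the variant has any effect — it is not caused by the variant — and it independently drives the outcome. That makes it a confounder, so the causal comparison is within device type levels.
Standardising Variant X to the population device type mix: 0.465·44/72 + 0.535·43/528 = 0.328.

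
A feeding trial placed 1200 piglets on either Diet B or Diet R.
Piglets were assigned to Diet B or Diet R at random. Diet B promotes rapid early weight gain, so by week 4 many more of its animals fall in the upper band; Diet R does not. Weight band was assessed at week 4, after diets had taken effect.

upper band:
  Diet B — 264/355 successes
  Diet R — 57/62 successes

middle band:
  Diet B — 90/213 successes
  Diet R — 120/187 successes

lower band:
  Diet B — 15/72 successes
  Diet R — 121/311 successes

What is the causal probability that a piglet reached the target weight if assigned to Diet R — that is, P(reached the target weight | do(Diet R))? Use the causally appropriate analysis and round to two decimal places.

The distribution of week-4 weight band is itself part of what the diet does — it is an intermediate outcome. Holding it fixed would remove that part of the effect; the total effect is the pooled difference.
So P(outcome | do(Diet R)) is just the pooled rate for Diet R: 298/560 = 0.532.

0.53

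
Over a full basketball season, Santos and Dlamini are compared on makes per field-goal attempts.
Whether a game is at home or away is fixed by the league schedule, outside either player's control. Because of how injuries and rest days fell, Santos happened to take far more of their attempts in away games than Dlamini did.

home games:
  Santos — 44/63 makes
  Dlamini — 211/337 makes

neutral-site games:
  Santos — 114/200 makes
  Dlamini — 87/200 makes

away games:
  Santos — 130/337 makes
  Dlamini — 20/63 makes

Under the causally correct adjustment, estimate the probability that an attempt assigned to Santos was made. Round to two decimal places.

The stratified and pooled comparisons disagree (Santos wins within each game venue; Dlamini wins overall), so the answer turns on the causal role of game venue.
Nothing the player does changes game venue; the imbalance is an allocation artefact. With game venue also predicting the outcome, the pooled figure is confounded, and the within-stratum comparison is the causal one.
Standardising Santos to the population game venue mix: 0.333·44/63 + 0.333·114/200 + 0.333·130/337 = 0.551.

0.55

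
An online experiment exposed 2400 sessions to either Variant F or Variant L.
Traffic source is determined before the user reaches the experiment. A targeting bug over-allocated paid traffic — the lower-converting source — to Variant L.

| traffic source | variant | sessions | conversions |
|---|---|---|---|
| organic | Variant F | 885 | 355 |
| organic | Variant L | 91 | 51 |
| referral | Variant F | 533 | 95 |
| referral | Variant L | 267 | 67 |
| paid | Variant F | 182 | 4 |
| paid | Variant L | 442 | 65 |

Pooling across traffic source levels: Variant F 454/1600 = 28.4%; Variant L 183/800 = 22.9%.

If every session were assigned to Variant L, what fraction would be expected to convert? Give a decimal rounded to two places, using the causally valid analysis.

The imbalance in traffic source arose from how sessions were allocated, not from anything the variant did; and traffic source independently affects the outcome. The pooled gap is confounded — condition on traffic source.
Standardising Variant L to the population traffic source mix: 0.407·51/91 + 0.333·67/267 + 0.260·65/442 = 0.350.

0.35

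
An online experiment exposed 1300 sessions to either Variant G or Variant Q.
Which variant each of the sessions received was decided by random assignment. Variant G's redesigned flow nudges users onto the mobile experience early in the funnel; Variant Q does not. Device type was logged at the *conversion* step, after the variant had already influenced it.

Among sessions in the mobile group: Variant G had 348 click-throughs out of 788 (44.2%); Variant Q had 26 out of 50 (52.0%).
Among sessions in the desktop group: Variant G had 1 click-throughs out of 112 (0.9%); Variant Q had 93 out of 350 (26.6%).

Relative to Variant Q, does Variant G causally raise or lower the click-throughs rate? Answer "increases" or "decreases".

Device type is downstream of the variant. One should not condition on a consequence of treatment, so the overall rates are the right comparison.
Pooled: Variant G 38.8% vs Variant Q 29.8%; Variant G is higher overall.

increases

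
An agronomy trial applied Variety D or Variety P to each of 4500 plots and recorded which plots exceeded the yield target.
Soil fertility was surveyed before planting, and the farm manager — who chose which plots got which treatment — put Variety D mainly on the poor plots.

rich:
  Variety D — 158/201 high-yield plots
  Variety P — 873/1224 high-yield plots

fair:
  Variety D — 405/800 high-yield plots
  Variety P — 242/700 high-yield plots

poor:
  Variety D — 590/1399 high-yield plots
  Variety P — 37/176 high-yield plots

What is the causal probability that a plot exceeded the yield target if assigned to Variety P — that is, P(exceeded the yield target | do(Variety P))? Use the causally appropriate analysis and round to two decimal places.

The imbalance in soil fertility arose from how plots were allocated, not from anything the variety did; and soil fertility independently affects the outcome. The pooled gap is confounded — condition on soil fertility.
Standardising Variety P to the population soil fertility mix: 0.317·873/1224 + 0.333·242/700 + 0.350·37/176 = 0.415.

0.41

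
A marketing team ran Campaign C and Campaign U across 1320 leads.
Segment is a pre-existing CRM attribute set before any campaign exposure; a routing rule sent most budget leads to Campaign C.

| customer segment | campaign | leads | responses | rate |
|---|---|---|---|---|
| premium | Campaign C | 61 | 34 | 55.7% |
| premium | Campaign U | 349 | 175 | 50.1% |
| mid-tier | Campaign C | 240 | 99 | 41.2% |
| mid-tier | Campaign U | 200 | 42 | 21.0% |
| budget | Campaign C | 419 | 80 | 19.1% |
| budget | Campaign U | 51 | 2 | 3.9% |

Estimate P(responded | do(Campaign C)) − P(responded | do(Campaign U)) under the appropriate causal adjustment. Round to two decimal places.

+0.14

The customer segment-specific comparison favours Campaign C throughout, but the pooled figures favour Campaign U. The question is whether to condition on customer segment.
Customer segment is set before the campaign has any effect — it is not caused by the campaign — and it independently drives the outcome. That makes it a confounder, so the causal comparison is within customer segment levels.
Adjusting over the population distribution of customer segment: 0.311·(0.557−0.501) + 0.333·(0.412−0.210) + 0.356·(0.191−0.039) = +0.139.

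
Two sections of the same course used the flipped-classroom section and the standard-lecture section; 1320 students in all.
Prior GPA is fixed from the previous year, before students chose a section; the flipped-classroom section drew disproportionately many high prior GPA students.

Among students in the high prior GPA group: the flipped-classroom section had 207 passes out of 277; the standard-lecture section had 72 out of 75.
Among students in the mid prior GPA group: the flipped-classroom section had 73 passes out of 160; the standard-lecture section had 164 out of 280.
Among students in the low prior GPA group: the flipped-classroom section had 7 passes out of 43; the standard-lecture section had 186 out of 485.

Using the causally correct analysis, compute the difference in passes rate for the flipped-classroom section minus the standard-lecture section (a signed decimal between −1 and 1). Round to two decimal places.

-0.19

Prior GPA band satisfies the back-door criterion: it is not a descendant of the teaching method, and it blocks the spurious path from teaching method to outcome. Adjusting for it (i.e., using the within-prior GPA band rates) gives the causal effect.
Adjusting over the population distribution of prior GPA band: 0.267·(0.747−0.960) + 0.333·(0.456−0.586) + 0.400·(0.163−0.384) = -0.188.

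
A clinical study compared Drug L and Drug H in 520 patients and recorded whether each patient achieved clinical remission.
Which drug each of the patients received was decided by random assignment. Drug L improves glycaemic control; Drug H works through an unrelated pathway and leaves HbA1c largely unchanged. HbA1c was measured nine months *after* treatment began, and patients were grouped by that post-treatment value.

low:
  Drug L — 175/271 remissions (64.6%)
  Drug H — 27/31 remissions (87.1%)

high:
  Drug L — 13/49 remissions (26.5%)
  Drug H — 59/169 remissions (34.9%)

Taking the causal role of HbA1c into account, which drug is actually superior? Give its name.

The stratified and pooled comparisons disagree (Drug H wins within each HbA1c; Drug L wins overall), so the answer turns on the causal role of HbA1c.
The distribution of HbA1c is itself part of what the drug does — it is an intermediate outcome. Holding it fixed would remove that part of the effect; the total effect is the pooled difference.
Pooled: Drug L 58.8% vs Drug H 43.0%; Drug L is higher overall.

Drug L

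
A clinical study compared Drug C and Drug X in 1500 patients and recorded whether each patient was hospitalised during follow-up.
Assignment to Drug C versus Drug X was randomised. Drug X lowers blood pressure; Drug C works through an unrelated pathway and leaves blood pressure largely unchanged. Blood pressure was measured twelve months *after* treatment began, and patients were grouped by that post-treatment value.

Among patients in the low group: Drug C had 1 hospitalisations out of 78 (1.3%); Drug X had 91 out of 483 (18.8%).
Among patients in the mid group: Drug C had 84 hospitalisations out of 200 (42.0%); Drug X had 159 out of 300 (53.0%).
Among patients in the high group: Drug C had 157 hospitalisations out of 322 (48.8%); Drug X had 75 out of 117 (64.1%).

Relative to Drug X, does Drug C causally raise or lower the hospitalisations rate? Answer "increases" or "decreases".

increases

Stratifying would compare drugs among patients the drugs themselves sorted into blood pressure groups — a form of selection on an intermediate. The unconditioned pooled rates give the total causal effect.
Pooled: Drug C 40.3% vs Drug X 36.1%; Drug X is lower overall.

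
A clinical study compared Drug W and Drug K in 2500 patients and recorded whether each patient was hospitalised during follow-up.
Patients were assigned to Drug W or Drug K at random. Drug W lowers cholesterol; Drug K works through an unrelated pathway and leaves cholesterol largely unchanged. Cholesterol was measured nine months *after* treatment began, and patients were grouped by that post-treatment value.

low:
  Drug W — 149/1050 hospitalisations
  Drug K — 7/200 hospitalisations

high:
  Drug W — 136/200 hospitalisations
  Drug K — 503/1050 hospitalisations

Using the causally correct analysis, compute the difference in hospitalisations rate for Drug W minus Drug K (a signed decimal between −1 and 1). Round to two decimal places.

Within every cholesterol level Drug K has the lower rate, yet pooled Drug W does — Simpson's reversal.
Cholesterol is recorded after the drug and is itself shifted by it — it sits on the causal path from drug to outcome. Conditioning on a mediator would strip out part of the effect we want; the pooled comparison gives the total causal effect.
The causal difference is the pooled difference: 0.228 − 0.408 = -0.180.

-0.18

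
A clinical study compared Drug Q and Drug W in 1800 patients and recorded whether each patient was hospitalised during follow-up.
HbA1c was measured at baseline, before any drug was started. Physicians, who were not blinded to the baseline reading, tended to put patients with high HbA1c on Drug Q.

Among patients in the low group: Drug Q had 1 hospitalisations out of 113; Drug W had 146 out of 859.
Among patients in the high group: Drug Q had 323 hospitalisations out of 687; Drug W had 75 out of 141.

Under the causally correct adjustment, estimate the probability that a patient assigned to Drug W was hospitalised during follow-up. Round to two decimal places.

0.34

The stratified and pooled comparisons disagree (Drug Q wins within each HbA1c; Drug W wins overall), so the answer turns on the causal role of HbA1c.
Since HbA1c is a pre-existing factor (not a product of the drug) and it affects the outcome on its own, it is a confounder. The stratified rates, not the pooled rate, identify the causal effect.
Standardising Drug W to the population HbA1c mix: 0.540·146/859 + 0.460·75/141 = 0.336.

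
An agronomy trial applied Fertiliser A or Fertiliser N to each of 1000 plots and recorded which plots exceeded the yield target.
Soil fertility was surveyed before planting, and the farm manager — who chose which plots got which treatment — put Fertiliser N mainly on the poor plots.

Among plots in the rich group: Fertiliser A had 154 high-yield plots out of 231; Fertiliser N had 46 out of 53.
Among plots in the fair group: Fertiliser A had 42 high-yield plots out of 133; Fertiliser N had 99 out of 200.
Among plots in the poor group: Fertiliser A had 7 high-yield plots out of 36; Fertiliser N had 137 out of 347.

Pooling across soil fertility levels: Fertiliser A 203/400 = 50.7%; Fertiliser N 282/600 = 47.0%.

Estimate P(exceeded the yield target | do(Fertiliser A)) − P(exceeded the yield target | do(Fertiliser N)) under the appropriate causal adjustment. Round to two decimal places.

-0.19

Soil fertility differs across fertilisers for reasons unrelated to any effect of the fertiliser itself, and it separately predicts the outcome — a classic confounder. We must compare within soil fertility levels.
Adjusting over the population distribution of soil fertility: 0.284·(0.667−0.868) + 0.333·(0.316−0.495) + 0.383·(0.194−0.395) = -0.194.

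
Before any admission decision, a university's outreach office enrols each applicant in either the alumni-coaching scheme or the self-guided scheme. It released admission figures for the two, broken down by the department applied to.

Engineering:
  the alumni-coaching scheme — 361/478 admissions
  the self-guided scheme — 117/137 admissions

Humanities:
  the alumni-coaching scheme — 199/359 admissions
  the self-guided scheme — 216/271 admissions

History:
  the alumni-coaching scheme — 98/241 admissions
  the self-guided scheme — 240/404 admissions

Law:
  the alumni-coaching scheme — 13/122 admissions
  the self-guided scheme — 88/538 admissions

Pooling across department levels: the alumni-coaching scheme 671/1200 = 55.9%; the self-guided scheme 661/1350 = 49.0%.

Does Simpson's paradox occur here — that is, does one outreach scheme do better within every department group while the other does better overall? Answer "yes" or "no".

Within each department level (Engineering 75.5% vs 85.4%; Humanities 55.4% vs 79.7%; History 40.7% vs 59.4%; Law 10.7% vs 16.4%), the self-guided scheme has the higher rate every time. Pooled: 55.9% vs 49.0% — the alumni-coaching scheme has the higher rate overall. The two comparisons disagree.

yes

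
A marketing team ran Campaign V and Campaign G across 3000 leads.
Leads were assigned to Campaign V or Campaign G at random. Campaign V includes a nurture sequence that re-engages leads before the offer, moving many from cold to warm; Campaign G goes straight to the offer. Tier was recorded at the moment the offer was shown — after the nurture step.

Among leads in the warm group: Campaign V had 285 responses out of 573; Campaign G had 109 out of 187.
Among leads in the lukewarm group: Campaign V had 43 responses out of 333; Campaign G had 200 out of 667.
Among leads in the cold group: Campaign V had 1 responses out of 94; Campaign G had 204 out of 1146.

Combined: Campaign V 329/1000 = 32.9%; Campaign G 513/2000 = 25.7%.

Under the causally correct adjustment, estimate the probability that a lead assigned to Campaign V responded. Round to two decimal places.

The stratified and pooled comparisons disagree (Campaign G wins within each engagement tier; Campaign V wins overall), so the answer turns on the causal role of engagement tier.
Stratifying would compare campaigns among leads the campaigns themselves sorted into engagement tier groups — a form of selection on an intermediate. The unconditioned pooled rates give the total causal effect.
So P(outcome | do(Campaign V)) is just the pooled rate for Campaign V: 329/1000 = 0.329.

0.33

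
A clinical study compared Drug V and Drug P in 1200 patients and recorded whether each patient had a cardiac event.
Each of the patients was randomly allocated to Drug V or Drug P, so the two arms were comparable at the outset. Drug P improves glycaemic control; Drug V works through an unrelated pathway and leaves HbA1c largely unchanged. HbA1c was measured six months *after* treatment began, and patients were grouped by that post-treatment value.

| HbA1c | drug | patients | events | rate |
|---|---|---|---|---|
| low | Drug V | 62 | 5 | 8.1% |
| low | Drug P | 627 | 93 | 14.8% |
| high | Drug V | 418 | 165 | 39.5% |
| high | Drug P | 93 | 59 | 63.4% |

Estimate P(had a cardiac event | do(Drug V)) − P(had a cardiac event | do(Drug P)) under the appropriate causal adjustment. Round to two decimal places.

The stratified and pooled comparisons disagree (Drug V wins within each HbA1c; Drug P wins overall), so the answer turns on the causal role of HbA1c.
HbA1c lies on the pathway drug → HbA1c → outcome, so adjusting for it blocks the indirect effect. For the total causal effect of drug, use the unadjusted pooled rates.
The causal difference is the pooled difference: 0.354 − 0.211 = +0.143.

+0.14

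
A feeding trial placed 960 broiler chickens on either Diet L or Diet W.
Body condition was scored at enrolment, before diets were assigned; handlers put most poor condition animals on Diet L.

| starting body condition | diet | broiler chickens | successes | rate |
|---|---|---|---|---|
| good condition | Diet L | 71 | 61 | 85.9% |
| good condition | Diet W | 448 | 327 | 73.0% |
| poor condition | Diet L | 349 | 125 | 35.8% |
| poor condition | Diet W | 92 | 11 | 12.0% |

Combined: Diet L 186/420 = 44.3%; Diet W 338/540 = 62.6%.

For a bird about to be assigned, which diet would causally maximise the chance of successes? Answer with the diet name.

The imbalance in starting body condition arose from how broiler chickens were allocated, not from anything the diet did; and starting body condition independently affects the outcome. The pooled gap is confounded — condition on starting body condition.
Within each level — good condition: 85.9% vs 73.0%; poor condition: 35.8% vs 12.0% — Diet L is higher every time.

Diet L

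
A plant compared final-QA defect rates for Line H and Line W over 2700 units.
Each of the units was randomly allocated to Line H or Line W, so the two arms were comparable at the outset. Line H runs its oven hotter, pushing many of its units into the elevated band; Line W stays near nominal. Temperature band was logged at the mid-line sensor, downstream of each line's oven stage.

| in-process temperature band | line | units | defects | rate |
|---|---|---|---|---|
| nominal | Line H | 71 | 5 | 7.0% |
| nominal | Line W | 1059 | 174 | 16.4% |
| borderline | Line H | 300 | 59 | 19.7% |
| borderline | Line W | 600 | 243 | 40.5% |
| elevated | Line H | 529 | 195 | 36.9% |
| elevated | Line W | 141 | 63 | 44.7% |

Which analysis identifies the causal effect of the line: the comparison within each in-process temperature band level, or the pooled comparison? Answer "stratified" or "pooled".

The in-process temperature band-specific comparison favours Line H throughout, but the pooled figures favour Line W. The question is whether to condition on in-process temperature band.
In-process temperature band is downstream of the line. One should not condition on a consequence of treatment, so the overall rates are the right comparison.
Pooled: Line H 28.8% vs Line W 26.7%; Line W is lower overall.

pooled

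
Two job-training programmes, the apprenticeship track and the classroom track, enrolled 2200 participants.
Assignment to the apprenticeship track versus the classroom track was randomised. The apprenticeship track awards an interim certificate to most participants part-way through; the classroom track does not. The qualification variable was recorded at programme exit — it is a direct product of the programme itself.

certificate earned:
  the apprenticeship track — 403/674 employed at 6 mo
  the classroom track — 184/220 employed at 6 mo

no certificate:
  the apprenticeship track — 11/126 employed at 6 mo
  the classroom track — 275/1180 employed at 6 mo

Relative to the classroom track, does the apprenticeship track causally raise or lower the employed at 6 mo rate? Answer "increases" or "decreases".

increases

The distribution of qualification attained during the programme is itself part of what the programme does — it is an intermediate outcome. Holding it fixed would remove that part of the effect; the total effect is the pooled difference.
Pooled: the apprenticeship track 51.7% vs the classroom track 32.8%; the apprenticeship track is higher overall.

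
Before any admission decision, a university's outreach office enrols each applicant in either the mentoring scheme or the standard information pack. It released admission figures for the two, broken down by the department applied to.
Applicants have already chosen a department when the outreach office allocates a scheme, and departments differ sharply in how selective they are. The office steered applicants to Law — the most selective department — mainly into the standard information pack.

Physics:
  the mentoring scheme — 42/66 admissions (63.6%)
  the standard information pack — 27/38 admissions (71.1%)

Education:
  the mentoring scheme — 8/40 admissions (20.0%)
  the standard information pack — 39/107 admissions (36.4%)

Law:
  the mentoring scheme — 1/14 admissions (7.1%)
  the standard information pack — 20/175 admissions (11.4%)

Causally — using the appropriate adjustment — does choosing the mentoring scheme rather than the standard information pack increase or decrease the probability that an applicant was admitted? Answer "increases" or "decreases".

Nothing the outreach scheme does changes department; the imbalance is an allocation artefact. With department also predicting the outcome, the pooled figure is confounded, and the within-stratum comparison is the causal one.
Within each level — Physics: 63.6% vs 71.1%; Education: 20.0% vs 36.4%; Law: 7.1% vs 11.4% — the standard information pack is higher every time.

decreases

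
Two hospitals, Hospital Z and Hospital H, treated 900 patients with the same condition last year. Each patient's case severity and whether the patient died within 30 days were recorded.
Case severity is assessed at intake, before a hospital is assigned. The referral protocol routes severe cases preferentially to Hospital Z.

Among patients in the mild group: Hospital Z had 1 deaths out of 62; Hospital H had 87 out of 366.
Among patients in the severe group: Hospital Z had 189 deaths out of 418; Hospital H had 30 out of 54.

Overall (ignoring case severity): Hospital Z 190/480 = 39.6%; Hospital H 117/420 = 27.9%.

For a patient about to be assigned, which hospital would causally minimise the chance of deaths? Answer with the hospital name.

Hospital Z

The stratified and pooled comparisons disagree (Hospital Z wins within each case severity; Hospital H wins overall), so the answer turns on the causal role of case severity.
Here case severity is a common cause — it drives both which hospital a case falls under and the outcome. The crude comparison mixes populations; the stratum-specific rates are the causally relevant ones.
Within each level — mild: 1.6% vs 23.8%; severe: 45.2% vs 55.6% — Hospital Z is lower every time.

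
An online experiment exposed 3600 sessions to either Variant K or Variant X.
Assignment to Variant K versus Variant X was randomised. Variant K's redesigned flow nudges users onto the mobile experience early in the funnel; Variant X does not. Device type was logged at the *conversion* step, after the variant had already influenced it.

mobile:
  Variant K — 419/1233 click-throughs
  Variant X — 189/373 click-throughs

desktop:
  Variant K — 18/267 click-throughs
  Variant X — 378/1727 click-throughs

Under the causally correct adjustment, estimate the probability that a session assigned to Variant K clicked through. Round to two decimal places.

0.29

Variant X is higher inside every device type stratum but Variant K is higher in aggregate. Whether to stratify depends on how device type relates to the variant.
Device type is recorded after the variant and is itself shifted by it — it sits on the causal path from variant to outcome. Conditioning on a mediator would strip out part of the effect we want; the pooled comparison gives the total causal effect.
So P(outcome | do(Variant K)) is just the pooled rate for Variant K: 437/1500 = 0.291.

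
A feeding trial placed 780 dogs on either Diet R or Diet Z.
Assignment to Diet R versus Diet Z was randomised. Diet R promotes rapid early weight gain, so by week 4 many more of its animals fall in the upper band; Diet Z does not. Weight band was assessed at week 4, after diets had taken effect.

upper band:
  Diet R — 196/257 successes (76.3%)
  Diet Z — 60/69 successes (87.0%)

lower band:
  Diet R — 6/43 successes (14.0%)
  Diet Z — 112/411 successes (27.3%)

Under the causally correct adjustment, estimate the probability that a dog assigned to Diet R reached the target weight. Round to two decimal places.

0.67

Week-4 weight band here is a post-treatment variable shaped by the diet; conditioning on it would introduce bias rather than remove it. The overall comparison is the causal one.
So P(outcome | do(Diet R)) is just the pooled rate for Diet R: 202/300 = 0.673.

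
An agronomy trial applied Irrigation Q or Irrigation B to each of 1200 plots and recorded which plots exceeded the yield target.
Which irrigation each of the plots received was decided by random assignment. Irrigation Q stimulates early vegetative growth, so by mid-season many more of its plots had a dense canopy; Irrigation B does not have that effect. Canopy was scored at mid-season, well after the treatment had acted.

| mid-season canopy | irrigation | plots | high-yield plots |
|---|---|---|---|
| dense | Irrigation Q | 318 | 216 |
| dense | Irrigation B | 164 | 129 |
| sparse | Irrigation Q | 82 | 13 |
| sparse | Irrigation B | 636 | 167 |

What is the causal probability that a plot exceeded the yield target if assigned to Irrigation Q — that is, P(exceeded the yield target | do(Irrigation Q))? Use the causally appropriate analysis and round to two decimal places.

0.57

The distribution of mid-season canopy is itself part of what the irrigation does — it is an intermediate outcome. Holding it fixed would remove that part of the effect; the total effect is the pooled difference.
So P(outcome | do(Irrigation Q)) is just the pooled rate for Irrigation Q: 229/400 = 0.573.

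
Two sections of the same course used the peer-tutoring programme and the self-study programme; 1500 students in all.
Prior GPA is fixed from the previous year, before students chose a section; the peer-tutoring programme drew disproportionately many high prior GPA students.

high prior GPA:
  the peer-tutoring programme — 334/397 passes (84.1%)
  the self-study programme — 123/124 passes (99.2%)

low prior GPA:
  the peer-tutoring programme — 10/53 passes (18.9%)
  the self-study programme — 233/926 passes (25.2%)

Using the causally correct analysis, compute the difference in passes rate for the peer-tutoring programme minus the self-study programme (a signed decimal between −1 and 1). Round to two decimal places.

-0.09

Within every prior GPA band level the self-study programme has the higher rate, yet pooled the peer-tutoring programme does — Simpson's reversal.
Prior GPA band satisfies the back-door criterion: it is not a descendant of the teaching method, and it blocks the spurious path from teaching method to outcome. Adjusting for it (i.e., using the within-prior GPA band rates) gives the causal effect.
Adjusting over the population distribution of prior GPA band: 0.347·(0.841−0.992) + 0.653·(0.189−0.252) = -0.093.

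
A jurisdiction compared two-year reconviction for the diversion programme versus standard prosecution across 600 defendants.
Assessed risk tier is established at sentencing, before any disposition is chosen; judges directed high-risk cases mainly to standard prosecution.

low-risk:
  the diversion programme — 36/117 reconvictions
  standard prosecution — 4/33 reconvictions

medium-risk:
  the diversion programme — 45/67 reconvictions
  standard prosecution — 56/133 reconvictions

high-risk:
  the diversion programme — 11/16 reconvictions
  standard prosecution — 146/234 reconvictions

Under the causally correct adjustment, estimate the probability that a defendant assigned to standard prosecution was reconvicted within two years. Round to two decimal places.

Since assessed risk tier is a pre-existing factor (not a product of the disposition) and it affects the outcome on its own, it is a confounder. The stratified rates, not the pooled rate, identify the causal effect.
Standardising standard prosecution to the population assessed risk tier mix: 0.250·4/33 + 0.333·56/133 + 0.417·146/234 = 0.431.

0.43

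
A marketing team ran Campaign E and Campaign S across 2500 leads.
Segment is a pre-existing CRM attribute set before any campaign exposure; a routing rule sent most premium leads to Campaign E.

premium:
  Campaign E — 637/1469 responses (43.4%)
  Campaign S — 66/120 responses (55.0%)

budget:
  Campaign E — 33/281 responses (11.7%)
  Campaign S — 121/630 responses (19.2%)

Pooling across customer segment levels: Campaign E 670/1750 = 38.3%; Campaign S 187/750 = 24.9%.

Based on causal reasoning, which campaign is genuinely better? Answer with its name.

Within every customer segment level Campaign S has the higher rate, yet pooled Campaign E does — Simpson's reversal.
Here customer segment is a common cause — it drives both which campaign a case falls under and the outcome. The crude comparison mixes populations; the stratum-specific rates are the causally relevant ones.
Within each level — premium: 43.4% vs 55.0%; budget: 11.7% vs 19.2% — Campaign S is higher every time.

Campaign S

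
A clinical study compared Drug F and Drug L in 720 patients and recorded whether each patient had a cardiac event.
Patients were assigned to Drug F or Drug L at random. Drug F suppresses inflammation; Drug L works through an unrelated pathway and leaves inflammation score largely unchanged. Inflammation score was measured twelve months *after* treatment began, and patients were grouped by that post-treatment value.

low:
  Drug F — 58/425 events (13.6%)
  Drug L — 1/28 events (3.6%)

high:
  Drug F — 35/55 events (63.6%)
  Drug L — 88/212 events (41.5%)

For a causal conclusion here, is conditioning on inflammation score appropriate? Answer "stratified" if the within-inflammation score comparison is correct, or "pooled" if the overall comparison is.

pooled

Inflammation score here is a post-treatment variable shaped by the drug; conditioning on it would introduce bias rather than remove it. The overall comparison is the causal one.
Pooled: Drug F 19.4% vs Drug L 37.1%; Drug F is lower overall.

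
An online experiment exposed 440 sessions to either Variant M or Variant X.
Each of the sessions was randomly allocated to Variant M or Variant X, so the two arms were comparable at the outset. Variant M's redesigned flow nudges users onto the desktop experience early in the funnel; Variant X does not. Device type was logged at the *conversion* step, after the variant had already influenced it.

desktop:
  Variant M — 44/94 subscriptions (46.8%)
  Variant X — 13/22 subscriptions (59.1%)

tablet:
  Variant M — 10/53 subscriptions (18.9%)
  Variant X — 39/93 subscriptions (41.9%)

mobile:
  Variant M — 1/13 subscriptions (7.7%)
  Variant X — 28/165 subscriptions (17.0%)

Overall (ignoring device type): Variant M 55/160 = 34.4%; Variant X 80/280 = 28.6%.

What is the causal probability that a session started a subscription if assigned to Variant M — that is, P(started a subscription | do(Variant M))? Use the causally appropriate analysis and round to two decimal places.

0.34

The distribution of device type is itself part of what the variant does — it is an intermediate outcome. Holding it fixed would remove that part of the effect; the total effect is the pooled difference.
So P(outcome | do(Variant M)) is just the pooled rate for Variant M: 55/160 = 0.344.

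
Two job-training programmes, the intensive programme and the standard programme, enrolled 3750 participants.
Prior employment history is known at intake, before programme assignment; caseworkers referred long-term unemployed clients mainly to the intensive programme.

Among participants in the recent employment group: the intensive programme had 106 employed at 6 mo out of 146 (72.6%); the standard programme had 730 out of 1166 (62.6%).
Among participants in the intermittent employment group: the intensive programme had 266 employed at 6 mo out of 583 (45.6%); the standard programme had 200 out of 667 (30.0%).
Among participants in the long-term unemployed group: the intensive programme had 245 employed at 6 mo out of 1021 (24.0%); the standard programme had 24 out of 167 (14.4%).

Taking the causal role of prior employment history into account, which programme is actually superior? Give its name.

the intensive programme

The stratified and pooled comparisons disagree (the intensive programme wins within each prior employment history; the standard programme wins overall), so the answer turns on the causal role of prior employment history.
Prior employment history satisfies the back-door criterion: it is not a descendant of the programme, and it blocks the spurious path from programme to outcome. Adjusting for it (i.e., using the within-prior employment history rates) gives the causal effect.
Within each level — recent employment: 72.6% vs 62.6%; intermittent employment: 45.6% vs 30.0%; long-term unemployed: 24.0% vs 14.4% — the intensive programme is higher every time.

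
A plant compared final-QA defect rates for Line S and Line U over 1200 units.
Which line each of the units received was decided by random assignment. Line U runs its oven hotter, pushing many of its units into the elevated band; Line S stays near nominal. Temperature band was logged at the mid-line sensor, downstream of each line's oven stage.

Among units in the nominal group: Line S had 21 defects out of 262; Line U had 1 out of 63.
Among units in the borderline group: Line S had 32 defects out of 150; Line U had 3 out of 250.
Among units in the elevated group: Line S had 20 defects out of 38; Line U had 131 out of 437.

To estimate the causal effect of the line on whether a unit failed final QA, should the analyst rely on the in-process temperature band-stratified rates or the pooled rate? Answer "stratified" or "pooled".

In-process temperature band is downstream of the line. One should not condition on a consequence of treatment, so the overall rates are the right comparison.
Pooled: Line S 16.2% vs Line U 18.0%; Line S is lower overall.

pooled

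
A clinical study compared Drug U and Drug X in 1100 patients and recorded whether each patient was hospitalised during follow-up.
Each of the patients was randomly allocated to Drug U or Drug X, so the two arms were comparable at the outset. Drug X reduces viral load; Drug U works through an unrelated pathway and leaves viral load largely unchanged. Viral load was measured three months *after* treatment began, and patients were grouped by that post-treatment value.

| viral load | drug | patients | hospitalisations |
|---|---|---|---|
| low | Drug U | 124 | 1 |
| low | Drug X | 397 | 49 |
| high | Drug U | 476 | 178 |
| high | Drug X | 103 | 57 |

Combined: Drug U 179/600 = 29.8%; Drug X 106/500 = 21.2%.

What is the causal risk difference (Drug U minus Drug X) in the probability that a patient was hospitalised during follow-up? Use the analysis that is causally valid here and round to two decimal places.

+0.09

Drug U is lower inside every viral load stratum but Drug X is lower in aggregate. Whether to stratify depends on how viral load relates to the drug.
Viral load is downstream of the drug. One should not condition on a consequence of treatment, so the overall rates are the right comparison.
The causal difference is the pooled difference: 0.298 − 0.212 = +0.086.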